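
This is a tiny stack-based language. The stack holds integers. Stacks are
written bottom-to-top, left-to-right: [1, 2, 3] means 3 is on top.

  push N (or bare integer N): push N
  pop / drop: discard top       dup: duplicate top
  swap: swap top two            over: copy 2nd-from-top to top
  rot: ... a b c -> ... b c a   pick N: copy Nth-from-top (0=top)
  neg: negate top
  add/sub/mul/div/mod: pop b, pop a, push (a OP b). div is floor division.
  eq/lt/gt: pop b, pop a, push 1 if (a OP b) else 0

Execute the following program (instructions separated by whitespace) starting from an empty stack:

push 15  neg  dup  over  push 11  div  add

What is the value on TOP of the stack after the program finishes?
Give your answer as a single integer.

After 'push 15': [15]
After 'neg': [-15]
After 'dup': [-15, -15]
After 'over': [-15, -15, -15]
After 'push 11': [-15, -15, -15, 11]
After 'div': [-15, -15, -2]
After 'add': [-15, -17]

Answer: -17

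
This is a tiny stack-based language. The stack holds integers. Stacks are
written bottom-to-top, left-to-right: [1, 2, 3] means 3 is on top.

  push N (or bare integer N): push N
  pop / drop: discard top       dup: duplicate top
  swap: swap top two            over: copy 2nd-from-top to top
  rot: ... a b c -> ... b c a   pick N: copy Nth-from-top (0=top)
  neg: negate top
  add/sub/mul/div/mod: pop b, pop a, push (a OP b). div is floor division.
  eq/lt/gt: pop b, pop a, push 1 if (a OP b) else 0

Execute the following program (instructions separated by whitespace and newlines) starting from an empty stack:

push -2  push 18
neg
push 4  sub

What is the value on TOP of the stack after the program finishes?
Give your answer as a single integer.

After 'push -2': [-2]
After 'push 18': [-2, 18]
After 'neg': [-2, -18]
After 'push 4': [-2, -18, 4]
After 'sub': [-2, -22]

Answer: -22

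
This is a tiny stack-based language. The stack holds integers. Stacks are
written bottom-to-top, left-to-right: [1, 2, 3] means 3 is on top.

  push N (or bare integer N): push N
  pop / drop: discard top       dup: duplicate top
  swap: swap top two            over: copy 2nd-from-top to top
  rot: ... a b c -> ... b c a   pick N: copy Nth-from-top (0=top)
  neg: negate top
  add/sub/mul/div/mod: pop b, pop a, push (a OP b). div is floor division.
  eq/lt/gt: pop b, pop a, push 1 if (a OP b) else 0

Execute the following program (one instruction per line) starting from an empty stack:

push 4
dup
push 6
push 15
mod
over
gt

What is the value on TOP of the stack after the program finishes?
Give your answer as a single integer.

After 'push 4': [4]
After 'dup': [4, 4]
After 'push 6': [4, 4, 6]
After 'push 15': [4, 4, 6, 15]
After 'mod': [4, 4, 6]
After 'over': [4, 4, 6, 4]
After 'gt': [4, 4, 1]

Answer: 1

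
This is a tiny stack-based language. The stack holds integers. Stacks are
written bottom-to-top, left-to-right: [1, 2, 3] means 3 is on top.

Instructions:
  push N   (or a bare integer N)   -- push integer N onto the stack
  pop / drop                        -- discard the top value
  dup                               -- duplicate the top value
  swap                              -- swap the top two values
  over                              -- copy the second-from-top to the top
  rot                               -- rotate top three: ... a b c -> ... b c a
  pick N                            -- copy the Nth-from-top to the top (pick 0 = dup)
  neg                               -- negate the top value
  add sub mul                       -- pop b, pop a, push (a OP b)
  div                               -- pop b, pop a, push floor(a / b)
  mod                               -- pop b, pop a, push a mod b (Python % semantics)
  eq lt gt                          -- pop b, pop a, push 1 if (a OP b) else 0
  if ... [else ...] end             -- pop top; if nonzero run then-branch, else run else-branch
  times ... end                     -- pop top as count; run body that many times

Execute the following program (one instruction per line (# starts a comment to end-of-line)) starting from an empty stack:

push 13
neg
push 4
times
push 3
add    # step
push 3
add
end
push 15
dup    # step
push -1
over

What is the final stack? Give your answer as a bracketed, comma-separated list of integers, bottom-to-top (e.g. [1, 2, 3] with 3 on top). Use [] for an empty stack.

Answer: [11, 15, 15, -1, 15]

Derivation:
After 'push 13': [13]
After 'neg': [-13]
After 'push 4': [-13, 4]
After 'times': [-13]
After 'push 3': [-13, 3]
After 'add': [-10]
After 'push 3': [-10, 3]
After 'add': [-7]
After 'push 3': [-7, 3]
After 'add': [-4]
After 'push 3': [-4, 3]
After 'add': [-1]
After 'push 3': [-1, 3]
After 'add': [2]
After 'push 3': [2, 3]
After 'add': [5]
After 'push 3': [5, 3]
After 'add': [8]
After 'push 3': [8, 3]
After 'add': [11]
After 'push 15': [11, 15]
After 'dup': [11, 15, 15]
After 'push -1': [11, 15, 15, -1]
After 'over': [11, 15, 15, -1, 15]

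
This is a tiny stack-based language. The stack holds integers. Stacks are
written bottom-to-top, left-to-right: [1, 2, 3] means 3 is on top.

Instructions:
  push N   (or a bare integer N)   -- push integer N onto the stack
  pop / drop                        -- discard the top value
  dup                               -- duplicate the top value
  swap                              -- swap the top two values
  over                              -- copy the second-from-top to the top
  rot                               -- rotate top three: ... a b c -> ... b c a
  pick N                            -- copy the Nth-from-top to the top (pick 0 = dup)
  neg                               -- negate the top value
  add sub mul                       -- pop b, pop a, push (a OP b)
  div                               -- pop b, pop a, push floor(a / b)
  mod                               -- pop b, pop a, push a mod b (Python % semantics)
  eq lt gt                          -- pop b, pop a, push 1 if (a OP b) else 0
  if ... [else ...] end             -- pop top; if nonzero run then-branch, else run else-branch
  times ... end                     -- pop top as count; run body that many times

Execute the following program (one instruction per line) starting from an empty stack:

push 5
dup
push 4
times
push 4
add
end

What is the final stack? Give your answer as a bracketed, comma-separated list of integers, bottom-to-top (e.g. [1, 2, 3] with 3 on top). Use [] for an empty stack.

After 'push 5': [5]
After 'dup': [5, 5]
After 'push 4': [5, 5, 4]
After 'times': [5, 5]
After 'push 4': [5, 5, 4]
After 'add': [5, 9]
After 'push 4': [5, 9, 4]
After 'add': [5, 13]
After 'push 4': [5, 13, 4]
After 'add': [5, 17]
After 'push 4': [5, 17, 4]
After 'add': [5, 21]

Answer: [5, 21]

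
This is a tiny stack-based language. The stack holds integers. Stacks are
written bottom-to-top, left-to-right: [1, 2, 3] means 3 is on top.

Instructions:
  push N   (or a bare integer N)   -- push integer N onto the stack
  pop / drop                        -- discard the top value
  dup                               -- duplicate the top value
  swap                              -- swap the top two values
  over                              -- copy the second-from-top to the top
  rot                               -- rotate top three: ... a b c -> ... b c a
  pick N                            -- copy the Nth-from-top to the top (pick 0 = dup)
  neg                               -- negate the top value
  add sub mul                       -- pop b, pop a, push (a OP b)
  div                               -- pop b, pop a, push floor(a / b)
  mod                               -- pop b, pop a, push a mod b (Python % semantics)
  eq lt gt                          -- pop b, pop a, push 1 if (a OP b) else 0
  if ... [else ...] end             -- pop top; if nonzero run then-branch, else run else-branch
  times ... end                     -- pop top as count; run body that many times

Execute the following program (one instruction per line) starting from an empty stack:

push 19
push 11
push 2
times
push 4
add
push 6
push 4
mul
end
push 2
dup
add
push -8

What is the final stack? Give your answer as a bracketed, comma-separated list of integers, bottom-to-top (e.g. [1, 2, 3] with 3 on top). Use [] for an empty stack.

Answer: [19, 15, 28, 24, 4, -8]

Derivation:
After 'push 19': [19]
After 'push 11': [19, 11]
After 'push 2': [19, 11, 2]
After 'times': [19, 11]
After 'push 4': [19, 11, 4]
After 'add': [19, 15]
After 'push 6': [19, 15, 6]
After 'push 4': [19, 15, 6, 4]
After 'mul': [19, 15, 24]
After 'push 4': [19, 15, 24, 4]
After 'add': [19, 15, 28]
After 'push 6': [19, 15, 28, 6]
After 'push 4': [19, 15, 28, 6, 4]
After 'mul': [19, 15, 28, 24]
After 'push 2': [19, 15, 28, 24, 2]
After 'dup': [19, 15, 28, 24, 2, 2]
After 'add': [19, 15, 28, 24, 4]
After 'push -8': [19, 15, 28, 24, 4, -8]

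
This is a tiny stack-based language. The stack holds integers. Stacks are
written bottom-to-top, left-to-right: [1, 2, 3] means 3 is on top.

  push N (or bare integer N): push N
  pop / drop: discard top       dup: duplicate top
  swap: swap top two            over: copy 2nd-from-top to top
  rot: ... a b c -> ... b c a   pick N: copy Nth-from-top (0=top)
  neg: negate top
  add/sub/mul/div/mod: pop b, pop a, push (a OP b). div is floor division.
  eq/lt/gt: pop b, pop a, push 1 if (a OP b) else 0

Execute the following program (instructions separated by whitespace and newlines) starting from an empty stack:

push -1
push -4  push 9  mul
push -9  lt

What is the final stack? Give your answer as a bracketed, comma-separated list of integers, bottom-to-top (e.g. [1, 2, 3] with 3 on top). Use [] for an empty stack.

After 'push -1': [-1]
After 'push -4': [-1, -4]
After 'push 9': [-1, -4, 9]
After 'mul': [-1, -36]
After 'push -9': [-1, -36, -9]
After 'lt': [-1, 1]

Answer: [-1, 1]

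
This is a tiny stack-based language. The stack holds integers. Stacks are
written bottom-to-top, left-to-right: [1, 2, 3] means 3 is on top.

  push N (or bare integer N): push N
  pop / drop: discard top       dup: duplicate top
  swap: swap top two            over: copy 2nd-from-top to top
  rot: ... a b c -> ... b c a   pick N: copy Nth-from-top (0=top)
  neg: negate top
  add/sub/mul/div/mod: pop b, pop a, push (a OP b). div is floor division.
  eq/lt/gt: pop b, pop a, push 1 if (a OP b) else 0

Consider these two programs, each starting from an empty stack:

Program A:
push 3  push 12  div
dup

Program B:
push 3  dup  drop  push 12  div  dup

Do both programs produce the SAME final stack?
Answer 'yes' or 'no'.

Program A trace:
  After 'push 3': [3]
  After 'push 12': [3, 12]
  After 'div': [0]
  After 'dup': [0, 0]
Program A final stack: [0, 0]

Program B trace:
  After 'push 3': [3]
  After 'dup': [3, 3]
  After 'drop': [3]
  After 'push 12': [3, 12]
  After 'div': [0]
  After 'dup': [0, 0]
Program B final stack: [0, 0]
Same: yes

Answer: yes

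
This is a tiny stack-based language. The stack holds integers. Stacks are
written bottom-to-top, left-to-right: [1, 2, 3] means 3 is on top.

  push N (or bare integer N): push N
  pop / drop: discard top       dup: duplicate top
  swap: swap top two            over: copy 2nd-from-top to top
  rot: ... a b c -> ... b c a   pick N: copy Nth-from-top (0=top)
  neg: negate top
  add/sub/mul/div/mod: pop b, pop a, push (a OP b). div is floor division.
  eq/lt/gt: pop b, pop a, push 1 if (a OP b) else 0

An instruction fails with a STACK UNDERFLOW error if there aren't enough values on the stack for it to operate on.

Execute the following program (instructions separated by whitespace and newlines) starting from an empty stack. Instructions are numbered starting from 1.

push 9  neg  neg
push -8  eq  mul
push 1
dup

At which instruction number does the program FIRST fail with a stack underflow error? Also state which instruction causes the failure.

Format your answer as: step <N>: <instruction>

Step 1 ('push 9'): stack = [9], depth = 1
Step 2 ('neg'): stack = [-9], depth = 1
Step 3 ('neg'): stack = [9], depth = 1
Step 4 ('push -8'): stack = [9, -8], depth = 2
Step 5 ('eq'): stack = [0], depth = 1
Step 6 ('mul'): needs 2 value(s) but depth is 1 — STACK UNDERFLOW

Answer: step 6: mul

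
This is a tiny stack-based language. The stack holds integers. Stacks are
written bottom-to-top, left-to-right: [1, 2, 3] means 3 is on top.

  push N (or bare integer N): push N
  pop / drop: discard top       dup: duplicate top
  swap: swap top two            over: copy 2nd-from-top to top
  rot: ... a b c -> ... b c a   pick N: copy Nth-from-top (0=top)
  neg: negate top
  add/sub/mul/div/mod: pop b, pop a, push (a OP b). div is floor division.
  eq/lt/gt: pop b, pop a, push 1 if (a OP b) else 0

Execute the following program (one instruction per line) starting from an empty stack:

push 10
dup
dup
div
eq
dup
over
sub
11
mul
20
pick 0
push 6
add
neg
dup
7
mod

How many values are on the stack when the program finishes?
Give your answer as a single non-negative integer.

After 'push 10': stack = [10] (depth 1)
After 'dup': stack = [10, 10] (depth 2)
After 'dup': stack = [10, 10, 10] (depth 3)
After 'div': stack = [10, 1] (depth 2)
After 'eq': stack = [0] (depth 1)
After 'dup': stack = [0, 0] (depth 2)
After 'over': stack = [0, 0, 0] (depth 3)
After 'sub': stack = [0, 0] (depth 2)
After 'push 11': stack = [0, 0, 11] (depth 3)
After 'mul': stack = [0, 0] (depth 2)
After 'push 20': stack = [0, 0, 20] (depth 3)
After 'pick 0': stack = [0, 0, 20, 20] (depth 4)
After 'push 6': stack = [0, 0, 20, 20, 6] (depth 5)
After 'add': stack = [0, 0, 20, 26] (depth 4)
After 'neg': stack = [0, 0, 20, -26] (depth 4)
After 'dup': stack = [0, 0, 20, -26, -26] (depth 5)
After 'push 7': stack = [0, 0, 20, -26, -26, 7] (depth 6)
After 'mod': stack = [0, 0, 20, -26, 2] (depth 5)

Answer: 5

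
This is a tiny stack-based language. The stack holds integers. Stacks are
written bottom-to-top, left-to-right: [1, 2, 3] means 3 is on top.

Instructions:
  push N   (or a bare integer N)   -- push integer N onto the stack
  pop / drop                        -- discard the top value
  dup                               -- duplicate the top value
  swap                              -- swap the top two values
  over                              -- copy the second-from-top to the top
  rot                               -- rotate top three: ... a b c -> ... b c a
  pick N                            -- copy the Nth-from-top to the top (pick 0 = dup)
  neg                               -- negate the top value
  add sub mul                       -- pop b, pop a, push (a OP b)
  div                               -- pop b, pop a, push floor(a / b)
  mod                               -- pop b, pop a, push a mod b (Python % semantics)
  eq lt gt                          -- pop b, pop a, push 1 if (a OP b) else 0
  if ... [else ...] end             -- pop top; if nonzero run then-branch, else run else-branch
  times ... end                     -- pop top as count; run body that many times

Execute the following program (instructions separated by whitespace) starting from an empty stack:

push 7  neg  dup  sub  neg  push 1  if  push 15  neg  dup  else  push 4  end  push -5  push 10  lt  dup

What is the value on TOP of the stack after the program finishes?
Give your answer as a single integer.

After 'push 7': [7]
After 'neg': [-7]
After 'dup': [-7, -7]
After 'sub': [0]
After 'neg': [0]
After 'push 1': [0, 1]
After 'if': [0]
After 'push 15': [0, 15]
After 'neg': [0, -15]
After 'dup': [0, -15, -15]
After 'push -5': [0, -15, -15, -5]
After 'push 10': [0, -15, -15, -5, 10]
After 'lt': [0, -15, -15, 1]
After 'dup': [0, -15, -15, 1, 1]

Answer: 1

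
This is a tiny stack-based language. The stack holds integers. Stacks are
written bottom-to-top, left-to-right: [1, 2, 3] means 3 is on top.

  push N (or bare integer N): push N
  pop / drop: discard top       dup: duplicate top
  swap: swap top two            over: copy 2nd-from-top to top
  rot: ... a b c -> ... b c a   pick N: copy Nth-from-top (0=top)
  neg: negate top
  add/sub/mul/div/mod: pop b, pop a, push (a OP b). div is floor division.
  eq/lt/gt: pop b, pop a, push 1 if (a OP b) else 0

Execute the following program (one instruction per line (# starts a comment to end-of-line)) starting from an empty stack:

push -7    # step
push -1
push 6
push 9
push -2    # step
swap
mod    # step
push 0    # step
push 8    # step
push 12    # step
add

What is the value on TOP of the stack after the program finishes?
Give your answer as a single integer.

Answer: 20

Derivation:
After 'push -7': [-7]
After 'push -1': [-7, -1]
After 'push 6': [-7, -1, 6]
After 'push 9': [-7, -1, 6, 9]
After 'push -2': [-7, -1, 6, 9, -2]
After 'swap': [-7, -1, 6, -2, 9]
After 'mod': [-7, -1, 6, 7]
After 'push 0': [-7, -1, 6, 7, 0]
After 'push 8': [-7, -1, 6, 7, 0, 8]
After 'push 12': [-7, -1, 6, 7, 0, 8, 12]
After 'add': [-7, -1, 6, 7, 0, 20]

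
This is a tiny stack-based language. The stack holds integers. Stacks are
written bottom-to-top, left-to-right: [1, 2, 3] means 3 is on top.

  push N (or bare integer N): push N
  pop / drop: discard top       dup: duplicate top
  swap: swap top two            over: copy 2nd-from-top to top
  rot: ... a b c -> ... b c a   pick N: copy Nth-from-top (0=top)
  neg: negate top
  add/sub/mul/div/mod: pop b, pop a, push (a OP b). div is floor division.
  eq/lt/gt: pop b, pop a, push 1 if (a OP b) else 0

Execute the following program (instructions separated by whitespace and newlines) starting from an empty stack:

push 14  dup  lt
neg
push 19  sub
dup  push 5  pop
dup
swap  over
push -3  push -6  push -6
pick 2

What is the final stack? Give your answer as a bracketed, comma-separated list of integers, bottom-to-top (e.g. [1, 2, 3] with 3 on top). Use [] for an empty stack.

Answer: [-19, -19, -19, -19, -3, -6, -6, -3]

Derivation:
After 'push 14': [14]
After 'dup': [14, 14]
After 'lt': [0]
After 'neg': [0]
After 'push 19': [0, 19]
After 'sub': [-19]
After 'dup': [-19, -19]
After 'push 5': [-19, -19, 5]
After 'pop': [-19, -19]
After 'dup': [-19, -19, -19]
After 'swap': [-19, -19, -19]
After 'over': [-19, -19, -19, -19]
After 'push -3': [-19, -19, -19, -19, -3]
After 'push -6': [-19, -19, -19, -19, -3, -6]
After 'push -6': [-19, -19, -19, -19, -3, -6, -6]
After 'pick 2': [-19, -19, -19, -19, -3, -6, -6, -3]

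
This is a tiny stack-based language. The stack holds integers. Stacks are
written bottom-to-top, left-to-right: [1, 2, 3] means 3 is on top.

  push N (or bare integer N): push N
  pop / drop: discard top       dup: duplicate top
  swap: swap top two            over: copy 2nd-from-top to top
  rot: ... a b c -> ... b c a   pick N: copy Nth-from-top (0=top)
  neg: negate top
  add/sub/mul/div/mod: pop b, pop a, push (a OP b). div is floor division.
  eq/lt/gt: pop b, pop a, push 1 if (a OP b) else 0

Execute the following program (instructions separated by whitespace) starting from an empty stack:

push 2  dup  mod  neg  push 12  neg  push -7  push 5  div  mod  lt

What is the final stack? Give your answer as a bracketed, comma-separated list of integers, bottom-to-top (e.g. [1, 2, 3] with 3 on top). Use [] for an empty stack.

After 'push 2': [2]
After 'dup': [2, 2]
After 'mod': [0]
After 'neg': [0]
After 'push 12': [0, 12]
After 'neg': [0, -12]
After 'push -7': [0, -12, -7]
After 'push 5': [0, -12, -7, 5]
After 'div': [0, -12, -2]
After 'mod': [0, 0]
After 'lt': [0]

Answer: [0]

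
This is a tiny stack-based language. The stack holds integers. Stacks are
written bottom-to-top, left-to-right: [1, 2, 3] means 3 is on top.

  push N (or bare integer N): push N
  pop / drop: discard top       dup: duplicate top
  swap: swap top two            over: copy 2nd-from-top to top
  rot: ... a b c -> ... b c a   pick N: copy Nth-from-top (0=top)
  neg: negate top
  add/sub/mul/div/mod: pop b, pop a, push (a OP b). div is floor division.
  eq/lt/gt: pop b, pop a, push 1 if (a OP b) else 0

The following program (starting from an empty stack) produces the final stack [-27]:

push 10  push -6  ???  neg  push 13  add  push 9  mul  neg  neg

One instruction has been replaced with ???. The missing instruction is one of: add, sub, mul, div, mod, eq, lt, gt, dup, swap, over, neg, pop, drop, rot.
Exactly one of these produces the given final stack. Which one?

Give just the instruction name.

Stack before ???: [10, -6]
Stack after ???:  [16]
The instruction that transforms [10, -6] -> [16] is: sub

Answer: sub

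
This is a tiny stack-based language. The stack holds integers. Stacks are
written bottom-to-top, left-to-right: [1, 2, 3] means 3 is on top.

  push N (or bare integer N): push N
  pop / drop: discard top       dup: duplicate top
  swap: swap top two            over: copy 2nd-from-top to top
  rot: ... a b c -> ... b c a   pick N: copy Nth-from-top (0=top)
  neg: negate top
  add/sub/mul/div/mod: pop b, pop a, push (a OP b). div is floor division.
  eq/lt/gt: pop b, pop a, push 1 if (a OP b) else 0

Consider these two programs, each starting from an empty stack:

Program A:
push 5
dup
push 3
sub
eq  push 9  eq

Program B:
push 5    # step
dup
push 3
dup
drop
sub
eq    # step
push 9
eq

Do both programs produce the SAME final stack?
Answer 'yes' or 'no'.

Program A trace:
  After 'push 5': [5]
  After 'dup': [5, 5]
  After 'push 3': [5, 5, 3]
  After 'sub': [5, 2]
  After 'eq': [0]
  After 'push 9': [0, 9]
  After 'eq': [0]
Program A final stack: [0]

Program B trace:
  After 'push 5': [5]
  After 'dup': [5, 5]
  After 'push 3': [5, 5, 3]
  After 'dup': [5, 5, 3, 3]
  After 'drop': [5, 5, 3]
  After 'sub': [5, 2]
  After 'eq': [0]
  After 'push 9': [0, 9]
  After 'eq': [0]
Program B final stack: [0]
Same: yes

Answer: yes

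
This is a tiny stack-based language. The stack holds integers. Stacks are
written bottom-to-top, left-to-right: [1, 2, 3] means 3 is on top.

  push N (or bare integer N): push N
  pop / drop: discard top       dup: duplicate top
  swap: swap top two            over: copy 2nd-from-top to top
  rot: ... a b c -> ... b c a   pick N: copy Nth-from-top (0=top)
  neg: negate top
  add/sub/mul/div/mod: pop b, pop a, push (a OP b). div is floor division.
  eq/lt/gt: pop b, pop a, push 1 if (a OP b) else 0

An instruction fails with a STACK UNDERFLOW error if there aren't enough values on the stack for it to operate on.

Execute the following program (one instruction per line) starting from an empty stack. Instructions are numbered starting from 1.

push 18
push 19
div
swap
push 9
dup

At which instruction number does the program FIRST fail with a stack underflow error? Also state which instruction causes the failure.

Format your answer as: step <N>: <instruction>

Answer: step 4: swap

Derivation:
Step 1 ('push 18'): stack = [18], depth = 1
Step 2 ('push 19'): stack = [18, 19], depth = 2
Step 3 ('div'): stack = [0], depth = 1
Step 4 ('swap'): needs 2 value(s) but depth is 1 — STACK UNDERFLOW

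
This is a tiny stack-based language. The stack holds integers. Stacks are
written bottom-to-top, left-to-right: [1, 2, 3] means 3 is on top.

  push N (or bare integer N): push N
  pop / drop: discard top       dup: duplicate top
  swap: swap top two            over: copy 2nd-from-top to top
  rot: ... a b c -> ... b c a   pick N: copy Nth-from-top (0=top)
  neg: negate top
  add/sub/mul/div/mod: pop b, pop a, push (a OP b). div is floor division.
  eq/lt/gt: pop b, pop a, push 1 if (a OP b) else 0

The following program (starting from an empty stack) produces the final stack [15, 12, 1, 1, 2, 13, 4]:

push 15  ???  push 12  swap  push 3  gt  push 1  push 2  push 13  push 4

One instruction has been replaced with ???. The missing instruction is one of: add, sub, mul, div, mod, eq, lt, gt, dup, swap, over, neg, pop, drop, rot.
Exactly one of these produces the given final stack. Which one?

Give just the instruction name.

Stack before ???: [15]
Stack after ???:  [15, 15]
The instruction that transforms [15] -> [15, 15] is: dup

Answer: dup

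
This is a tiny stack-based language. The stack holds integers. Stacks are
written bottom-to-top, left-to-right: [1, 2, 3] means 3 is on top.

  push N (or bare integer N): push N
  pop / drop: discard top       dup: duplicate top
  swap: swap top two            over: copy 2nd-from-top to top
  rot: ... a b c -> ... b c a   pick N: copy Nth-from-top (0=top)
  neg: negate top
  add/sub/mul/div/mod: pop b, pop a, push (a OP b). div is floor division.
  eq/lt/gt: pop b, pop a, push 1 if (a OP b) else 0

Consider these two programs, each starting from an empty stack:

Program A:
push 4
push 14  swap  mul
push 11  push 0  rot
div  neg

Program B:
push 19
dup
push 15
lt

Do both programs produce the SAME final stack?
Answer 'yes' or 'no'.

Program A trace:
  After 'push 4': [4]
  After 'push 14': [4, 14]
  After 'swap': [14, 4]
  After 'mul': [56]
  After 'push 11': [56, 11]
  After 'push 0': [56, 11, 0]
  After 'rot': [11, 0, 56]
  After 'div': [11, 0]
  After 'neg': [11, 0]
Program A final stack: [11, 0]

Program B trace:
  After 'push 19': [19]
  After 'dup': [19, 19]
  After 'push 15': [19, 19, 15]
  After 'lt': [19, 0]
Program B final stack: [19, 0]
Same: no

Answer: no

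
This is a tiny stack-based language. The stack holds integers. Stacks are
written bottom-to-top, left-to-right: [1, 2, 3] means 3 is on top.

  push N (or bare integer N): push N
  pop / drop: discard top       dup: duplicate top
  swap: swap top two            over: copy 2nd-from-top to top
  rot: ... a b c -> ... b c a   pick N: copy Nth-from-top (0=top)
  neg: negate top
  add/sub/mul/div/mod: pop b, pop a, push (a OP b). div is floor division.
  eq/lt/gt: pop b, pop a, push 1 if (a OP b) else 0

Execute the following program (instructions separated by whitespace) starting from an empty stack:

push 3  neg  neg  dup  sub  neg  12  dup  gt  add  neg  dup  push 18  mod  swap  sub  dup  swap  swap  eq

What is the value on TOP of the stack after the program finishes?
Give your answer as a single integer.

Answer: 1

Derivation:
After 'push 3': [3]
After 'neg': [-3]
After 'neg': [3]
After 'dup': [3, 3]
After 'sub': [0]
After 'neg': [0]
After 'push 12': [0, 12]
After 'dup': [0, 12, 12]
After 'gt': [0, 0]
After 'add': [0]
After 'neg': [0]
After 'dup': [0, 0]
After 'push 18': [0, 0, 18]
After 'mod': [0, 0]
After 'swap': [0, 0]
After 'sub': [0]
After 'dup': [0, 0]
After 'swap': [0, 0]
After 'swap': [0, 0]
After 'eq': [1]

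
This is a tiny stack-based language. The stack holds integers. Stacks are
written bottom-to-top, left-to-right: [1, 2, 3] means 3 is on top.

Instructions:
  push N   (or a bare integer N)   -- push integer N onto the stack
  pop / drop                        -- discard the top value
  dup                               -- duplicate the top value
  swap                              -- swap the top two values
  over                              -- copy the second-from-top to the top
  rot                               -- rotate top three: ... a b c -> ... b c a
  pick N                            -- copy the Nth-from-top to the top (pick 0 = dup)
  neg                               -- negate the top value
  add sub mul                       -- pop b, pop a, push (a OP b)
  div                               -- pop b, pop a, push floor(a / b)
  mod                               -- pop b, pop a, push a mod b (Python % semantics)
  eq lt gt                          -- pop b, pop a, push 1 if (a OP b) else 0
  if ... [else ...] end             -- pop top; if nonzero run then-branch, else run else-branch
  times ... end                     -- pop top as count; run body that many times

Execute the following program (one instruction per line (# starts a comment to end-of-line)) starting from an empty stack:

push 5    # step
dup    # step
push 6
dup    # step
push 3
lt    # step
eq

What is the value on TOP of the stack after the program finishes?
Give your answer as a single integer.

After 'push 5': [5]
After 'dup': [5, 5]
After 'push 6': [5, 5, 6]
After 'dup': [5, 5, 6, 6]
After 'push 3': [5, 5, 6, 6, 3]
After 'lt': [5, 5, 6, 0]
After 'eq': [5, 5, 0]

Answer: 0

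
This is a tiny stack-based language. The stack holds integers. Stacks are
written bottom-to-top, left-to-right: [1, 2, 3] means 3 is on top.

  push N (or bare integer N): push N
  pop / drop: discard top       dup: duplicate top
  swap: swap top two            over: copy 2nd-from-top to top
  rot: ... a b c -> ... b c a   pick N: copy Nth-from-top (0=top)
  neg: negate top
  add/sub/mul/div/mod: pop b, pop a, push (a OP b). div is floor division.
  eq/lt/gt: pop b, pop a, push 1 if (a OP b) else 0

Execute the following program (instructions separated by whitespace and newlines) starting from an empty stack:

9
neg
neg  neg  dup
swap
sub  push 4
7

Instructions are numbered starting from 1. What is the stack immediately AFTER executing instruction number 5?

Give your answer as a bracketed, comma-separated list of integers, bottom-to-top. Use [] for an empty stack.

Answer: [-9, -9]

Derivation:
Step 1 ('9'): [9]
Step 2 ('neg'): [-9]
Step 3 ('neg'): [9]
Step 4 ('neg'): [-9]
Step 5 ('dup'): [-9, -9]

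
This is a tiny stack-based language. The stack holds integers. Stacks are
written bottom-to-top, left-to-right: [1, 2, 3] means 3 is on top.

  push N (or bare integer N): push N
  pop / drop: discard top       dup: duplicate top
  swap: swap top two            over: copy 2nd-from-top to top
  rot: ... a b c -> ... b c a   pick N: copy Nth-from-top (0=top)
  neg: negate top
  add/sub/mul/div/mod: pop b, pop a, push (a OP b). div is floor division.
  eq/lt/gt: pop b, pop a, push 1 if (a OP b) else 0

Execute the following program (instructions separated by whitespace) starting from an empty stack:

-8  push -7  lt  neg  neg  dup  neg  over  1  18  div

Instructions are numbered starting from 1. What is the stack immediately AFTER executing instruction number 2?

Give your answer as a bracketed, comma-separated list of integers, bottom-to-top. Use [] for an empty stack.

Step 1 ('-8'): [-8]
Step 2 ('push -7'): [-8, -7]

Answer: [-8, -7]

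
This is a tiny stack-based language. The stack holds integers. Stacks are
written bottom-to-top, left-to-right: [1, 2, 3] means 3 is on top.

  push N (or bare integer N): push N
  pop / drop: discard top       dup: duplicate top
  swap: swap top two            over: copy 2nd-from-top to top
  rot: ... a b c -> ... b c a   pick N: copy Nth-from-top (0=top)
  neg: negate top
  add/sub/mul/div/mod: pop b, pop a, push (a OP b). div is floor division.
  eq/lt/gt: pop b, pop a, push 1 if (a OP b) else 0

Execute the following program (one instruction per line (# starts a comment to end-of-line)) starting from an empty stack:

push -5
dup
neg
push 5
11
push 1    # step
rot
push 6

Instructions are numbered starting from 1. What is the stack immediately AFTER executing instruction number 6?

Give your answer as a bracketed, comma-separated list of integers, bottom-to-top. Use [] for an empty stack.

Step 1 ('push -5'): [-5]
Step 2 ('dup'): [-5, -5]
Step 3 ('neg'): [-5, 5]
Step 4 ('push 5'): [-5, 5, 5]
Step 5 ('11'): [-5, 5, 5, 11]
Step 6 ('push 1'): [-5, 5, 5, 11, 1]

Answer: [-5, 5, 5, 11, 1]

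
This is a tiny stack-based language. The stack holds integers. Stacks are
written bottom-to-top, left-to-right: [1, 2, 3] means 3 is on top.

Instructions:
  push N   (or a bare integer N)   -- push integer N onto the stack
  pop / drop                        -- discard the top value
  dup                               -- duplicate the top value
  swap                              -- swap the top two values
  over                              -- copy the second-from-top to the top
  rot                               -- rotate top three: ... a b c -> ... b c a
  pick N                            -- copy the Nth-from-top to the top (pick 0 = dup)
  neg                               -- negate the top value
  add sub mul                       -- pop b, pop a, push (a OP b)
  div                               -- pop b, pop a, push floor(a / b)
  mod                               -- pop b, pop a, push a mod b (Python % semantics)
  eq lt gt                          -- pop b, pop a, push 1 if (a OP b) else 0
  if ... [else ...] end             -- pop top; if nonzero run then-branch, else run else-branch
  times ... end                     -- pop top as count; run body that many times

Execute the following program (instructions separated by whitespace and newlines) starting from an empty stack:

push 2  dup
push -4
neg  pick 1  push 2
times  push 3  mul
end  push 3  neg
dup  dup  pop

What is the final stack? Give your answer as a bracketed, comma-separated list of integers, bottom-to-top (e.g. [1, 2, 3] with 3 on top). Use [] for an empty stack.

After 'push 2': [2]
After 'dup': [2, 2]
After 'push -4': [2, 2, -4]
After 'neg': [2, 2, 4]
After 'pick 1': [2, 2, 4, 2]
After 'push 2': [2, 2, 4, 2, 2]
After 'times': [2, 2, 4, 2]
After 'push 3': [2, 2, 4, 2, 3]
After 'mul': [2, 2, 4, 6]
After 'push 3': [2, 2, 4, 6, 3]
After 'mul': [2, 2, 4, 18]
After 'push 3': [2, 2, 4, 18, 3]
After 'neg': [2, 2, 4, 18, -3]
After 'dup': [2, 2, 4, 18, -3, -3]
After 'dup': [2, 2, 4, 18, -3, -3, -3]
After 'pop': [2, 2, 4, 18, -3, -3]

Answer: [2, 2, 4, 18, -3, -3]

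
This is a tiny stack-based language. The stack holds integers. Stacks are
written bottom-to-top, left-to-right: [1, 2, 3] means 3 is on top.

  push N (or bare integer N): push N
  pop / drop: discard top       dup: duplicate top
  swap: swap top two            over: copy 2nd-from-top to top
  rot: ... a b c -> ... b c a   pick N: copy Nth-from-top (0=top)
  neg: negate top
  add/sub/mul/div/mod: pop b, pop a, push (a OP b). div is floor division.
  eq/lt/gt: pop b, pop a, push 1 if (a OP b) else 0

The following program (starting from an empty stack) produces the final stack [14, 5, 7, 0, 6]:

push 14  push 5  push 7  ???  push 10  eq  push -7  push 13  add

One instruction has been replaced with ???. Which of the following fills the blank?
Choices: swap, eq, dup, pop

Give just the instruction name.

Answer: dup

Derivation:
Stack before ???: [14, 5, 7]
Stack after ???:  [14, 5, 7, 7]
Checking each choice:
  swap: produces [14, 7, 0, 6]
  eq: produces [14, 0, 6]
  dup: MATCH
  pop: produces [14, 0, 6]


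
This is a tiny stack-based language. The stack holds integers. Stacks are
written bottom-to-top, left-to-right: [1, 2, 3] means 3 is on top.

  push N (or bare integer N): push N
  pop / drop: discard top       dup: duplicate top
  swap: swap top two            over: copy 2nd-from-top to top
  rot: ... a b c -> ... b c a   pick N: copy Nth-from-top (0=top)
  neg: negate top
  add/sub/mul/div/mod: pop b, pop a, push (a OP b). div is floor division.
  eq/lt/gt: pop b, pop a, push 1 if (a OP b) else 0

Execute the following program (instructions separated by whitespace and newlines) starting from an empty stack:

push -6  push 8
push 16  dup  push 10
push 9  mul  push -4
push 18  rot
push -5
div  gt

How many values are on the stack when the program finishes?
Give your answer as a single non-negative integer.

Answer: 6

Derivation:
After 'push -6': stack = [-6] (depth 1)
After 'push 8': stack = [-6, 8] (depth 2)
After 'push 16': stack = [-6, 8, 16] (depth 3)
After 'dup': stack = [-6, 8, 16, 16] (depth 4)
After 'push 10': stack = [-6, 8, 16, 16, 10] (depth 5)
After 'push 9': stack = [-6, 8, 16, 16, 10, 9] (depth 6)
After 'mul': stack = [-6, 8, 16, 16, 90] (depth 5)
After 'push -4': stack = [-6, 8, 16, 16, 90, -4] (depth 6)
After 'push 18': stack = [-6, 8, 16, 16, 90, -4, 18] (depth 7)
After 'rot': stack = [-6, 8, 16, 16, -4, 18, 90] (depth 7)
After 'push -5': stack = [-6, 8, 16, 16, -4, 18, 90, -5] (depth 8)
After 'div': stack = [-6, 8, 16, 16, -4, 18, -18] (depth 7)
After 'gt': stack = [-6, 8, 16, 16, -4, 1] (depth 6)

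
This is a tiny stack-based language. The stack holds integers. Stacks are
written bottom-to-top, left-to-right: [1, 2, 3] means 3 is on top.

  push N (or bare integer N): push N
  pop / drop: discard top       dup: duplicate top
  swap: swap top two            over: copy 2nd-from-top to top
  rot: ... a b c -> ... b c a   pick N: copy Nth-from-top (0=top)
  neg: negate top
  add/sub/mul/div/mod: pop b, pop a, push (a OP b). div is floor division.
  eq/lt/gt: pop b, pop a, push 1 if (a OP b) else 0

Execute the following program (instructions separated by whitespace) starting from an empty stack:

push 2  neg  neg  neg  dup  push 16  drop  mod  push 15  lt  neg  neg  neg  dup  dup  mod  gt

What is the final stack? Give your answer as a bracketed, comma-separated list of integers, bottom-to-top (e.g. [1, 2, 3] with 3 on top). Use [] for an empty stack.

After 'push 2': [2]
After 'neg': [-2]
After 'neg': [2]
After 'neg': [-2]
After 'dup': [-2, -2]
After 'push 16': [-2, -2, 16]
After 'drop': [-2, -2]
After 'mod': [0]
After 'push 15': [0, 15]
After 'lt': [1]
After 'neg': [-1]
After 'neg': [1]
After 'neg': [-1]
After 'dup': [-1, -1]
After 'dup': [-1, -1, -1]
After 'mod': [-1, 0]
After 'gt': [0]

Answer: [0]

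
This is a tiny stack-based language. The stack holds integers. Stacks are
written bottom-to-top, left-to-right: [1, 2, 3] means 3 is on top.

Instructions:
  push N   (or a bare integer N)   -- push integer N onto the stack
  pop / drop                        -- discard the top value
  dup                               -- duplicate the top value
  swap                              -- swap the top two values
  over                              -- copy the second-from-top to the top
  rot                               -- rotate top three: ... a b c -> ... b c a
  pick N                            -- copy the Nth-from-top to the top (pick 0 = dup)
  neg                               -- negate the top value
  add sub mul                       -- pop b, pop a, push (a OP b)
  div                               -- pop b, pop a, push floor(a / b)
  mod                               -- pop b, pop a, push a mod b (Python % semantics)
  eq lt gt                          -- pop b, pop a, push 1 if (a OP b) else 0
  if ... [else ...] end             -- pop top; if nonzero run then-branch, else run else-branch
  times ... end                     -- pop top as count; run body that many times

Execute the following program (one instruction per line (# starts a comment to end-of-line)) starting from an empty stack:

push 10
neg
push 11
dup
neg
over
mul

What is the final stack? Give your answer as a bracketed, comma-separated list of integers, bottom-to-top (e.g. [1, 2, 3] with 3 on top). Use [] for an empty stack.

Answer: [-10, 11, -121]

Derivation:
After 'push 10': [10]
After 'neg': [-10]
After 'push 11': [-10, 11]
After 'dup': [-10, 11, 11]
After 'neg': [-10, 11, -11]
After 'over': [-10, 11, -11, 11]
After 'mul': [-10, 11, -121]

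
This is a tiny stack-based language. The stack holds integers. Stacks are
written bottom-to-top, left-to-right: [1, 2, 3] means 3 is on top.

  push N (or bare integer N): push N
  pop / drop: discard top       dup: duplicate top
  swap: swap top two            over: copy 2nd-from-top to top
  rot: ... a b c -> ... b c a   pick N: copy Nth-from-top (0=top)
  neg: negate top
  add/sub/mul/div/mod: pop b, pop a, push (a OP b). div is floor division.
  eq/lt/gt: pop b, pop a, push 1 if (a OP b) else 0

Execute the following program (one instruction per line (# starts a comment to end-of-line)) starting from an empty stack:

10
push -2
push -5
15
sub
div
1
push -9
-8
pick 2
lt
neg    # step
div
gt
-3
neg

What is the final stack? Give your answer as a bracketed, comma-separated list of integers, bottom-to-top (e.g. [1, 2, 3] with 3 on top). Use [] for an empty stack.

Answer: [10, 0, 0, 3]

Derivation:
After 'push 10': [10]
After 'push -2': [10, -2]
After 'push -5': [10, -2, -5]
After 'push 15': [10, -2, -5, 15]
After 'sub': [10, -2, -20]
After 'div': [10, 0]
After 'push 1': [10, 0, 1]
After 'push -9': [10, 0, 1, -9]
After 'push -8': [10, 0, 1, -9, -8]
After 'pick 2': [10, 0, 1, -9, -8, 1]
After 'lt': [10, 0, 1, -9, 1]
After 'neg': [10, 0, 1, -9, -1]
After 'div': [10, 0, 1, 9]
After 'gt': [10, 0, 0]
After 'push -3': [10, 0, 0, -3]
After 'neg': [10, 0, 0, 3]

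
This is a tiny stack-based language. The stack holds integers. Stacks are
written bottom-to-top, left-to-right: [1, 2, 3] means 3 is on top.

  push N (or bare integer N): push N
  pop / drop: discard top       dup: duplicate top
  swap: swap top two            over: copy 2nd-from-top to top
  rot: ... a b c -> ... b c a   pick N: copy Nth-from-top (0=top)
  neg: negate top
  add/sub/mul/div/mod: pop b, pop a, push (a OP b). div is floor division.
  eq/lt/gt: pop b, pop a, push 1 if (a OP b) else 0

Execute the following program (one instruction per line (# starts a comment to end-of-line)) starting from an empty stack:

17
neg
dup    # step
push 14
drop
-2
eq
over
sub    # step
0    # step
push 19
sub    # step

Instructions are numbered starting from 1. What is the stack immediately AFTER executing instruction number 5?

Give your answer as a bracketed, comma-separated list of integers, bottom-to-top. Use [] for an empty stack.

Answer: [-17, -17]

Derivation:
Step 1 ('17'): [17]
Step 2 ('neg'): [-17]
Step 3 ('dup'): [-17, -17]
Step 4 ('push 14'): [-17, -17, 14]
Step 5 ('drop'): [-17, -17]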